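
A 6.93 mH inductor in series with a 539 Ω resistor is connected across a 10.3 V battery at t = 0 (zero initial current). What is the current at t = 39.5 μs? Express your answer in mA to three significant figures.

I ≈ 18.2 mA

τ = L/R = 6.930×10^-3/539 = 1.286×10^-5 s; final current I_∞ = ε/R = 10.3/539 = 1.911×10^-2 A.
I(t) = I_∞(1 − e^(−t/τ)) with t/τ = 3.072.
I = (1.911×10^-2)(1 − e^(−3.072)) = 1.822×10^-2 A.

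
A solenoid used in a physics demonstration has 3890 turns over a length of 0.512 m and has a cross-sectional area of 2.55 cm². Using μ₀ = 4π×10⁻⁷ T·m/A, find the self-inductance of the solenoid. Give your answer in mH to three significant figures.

L ≈ 9.47 mH

A = 2.55 cm² = 2.550×10^-4 m².
For a long solenoid, L = μ₀N²A/ℓ.
L = (4π×10⁻⁷)(3890)²(2.550×10^-4)/(0.512 m) = 9.471×10^-3 H.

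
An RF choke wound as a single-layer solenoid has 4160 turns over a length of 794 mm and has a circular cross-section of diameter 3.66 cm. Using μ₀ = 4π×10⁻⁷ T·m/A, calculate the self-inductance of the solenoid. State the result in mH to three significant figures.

A = π(d/2)² = π(1.830×10^-2 m)² = 1.052×10^-3 m².
For a long solenoid, L = μ₀N²A/ℓ.
L = (4π×10⁻⁷)(4160)²(1.052×10^-3)/(0.794 m) = 2.882×10^-2 H.

L ≈ 28.8 mH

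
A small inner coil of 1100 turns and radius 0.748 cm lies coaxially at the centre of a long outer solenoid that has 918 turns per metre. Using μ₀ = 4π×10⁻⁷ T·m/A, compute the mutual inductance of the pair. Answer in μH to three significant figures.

M ≈ 223 μH

The outer solenoid produces a uniform field B₁ = μ₀n₁I₁ across the inner coil,
so the flux linkage is N₂Φ = N₂B₁A₂ = μ₀n₁N₂A₂·I₁, giving M = μ₀n₁N₂A₂.
A₂ = πr² = π(7.480×10^-3 m)² = 1.758×10^-4 m².
M = (4π×10⁻⁷)(918)(1100)(1.758×10^-4) = 2.230×10^-4 H.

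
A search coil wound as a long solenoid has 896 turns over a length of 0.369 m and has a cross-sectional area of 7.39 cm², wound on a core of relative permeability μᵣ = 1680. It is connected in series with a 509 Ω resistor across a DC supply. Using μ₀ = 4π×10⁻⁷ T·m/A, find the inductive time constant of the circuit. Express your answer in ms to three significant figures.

τ ≈ 6.67 ms

A = 7.39 cm² = 7.390×10^-4 m².
L = μ₀μᵣN²A/ℓ = (4π×10⁻⁷)(1680)(896)²(7.390×10^-4)/(0.369) = 3.394 H.
τ = L/R = (3.394)/(509) = 6.669×10^-3 s.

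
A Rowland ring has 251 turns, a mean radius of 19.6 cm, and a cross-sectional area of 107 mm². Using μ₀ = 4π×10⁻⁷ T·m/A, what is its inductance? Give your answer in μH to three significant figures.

For a thin toroid, L = μ₀N²A/(2πR).
L = (4π×10⁻⁷)(251)²(1.070×10^-4) / (2π×0.196 m) = 6.879×10^-6 H.

L ≈ 6.88 μH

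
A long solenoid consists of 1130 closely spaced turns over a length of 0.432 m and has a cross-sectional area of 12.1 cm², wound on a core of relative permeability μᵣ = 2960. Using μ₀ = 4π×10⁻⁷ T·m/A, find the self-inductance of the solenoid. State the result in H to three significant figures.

L ≈ 13.3 H

A = 12.1 cm² = 1.210×10^-3 m².
For a long solenoid, L = μ₀μᵣN²A/ℓ.
L = (4π×10⁻⁷)(2960)(1130)²(1.210×10^-3)/(0.432 m) = 13.3 H.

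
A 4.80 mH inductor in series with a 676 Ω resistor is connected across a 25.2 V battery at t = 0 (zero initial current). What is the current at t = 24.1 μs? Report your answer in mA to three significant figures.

I ≈ 36.0 mA

τ = L/R = 4.800×10^-3/676 = 7.101×10^-6 s; final current I_∞ = ε/R = 25.2/676 = 3.728×10^-2 A.
I(t) = I_∞(1 − e^(−t/τ)) with t/τ = 3.394.
I = (3.728×10^-2)(1 − e^(−3.394)) = 3.603×10^-2 A.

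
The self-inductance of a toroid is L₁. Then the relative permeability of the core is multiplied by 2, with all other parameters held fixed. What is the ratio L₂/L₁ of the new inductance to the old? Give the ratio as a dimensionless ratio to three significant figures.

For a toroid, L ∝ μᵣN²A/R.
L₂/L₁ = (2) = 2.00.

L₂/L₁ = 2.00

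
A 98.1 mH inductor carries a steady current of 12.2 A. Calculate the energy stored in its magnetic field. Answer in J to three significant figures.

U ≈ 7.30 J

Stored magnetic energy: U = ½LI².
U = ½(9.810×10^-2 H)(12.2 A)² = 7.301 J.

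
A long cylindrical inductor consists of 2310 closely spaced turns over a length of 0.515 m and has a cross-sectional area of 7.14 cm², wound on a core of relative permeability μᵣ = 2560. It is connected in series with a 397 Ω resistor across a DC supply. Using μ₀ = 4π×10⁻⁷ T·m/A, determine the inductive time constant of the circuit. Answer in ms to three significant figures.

τ ≈ 59.9 ms

A = 7.14 cm² = 7.140×10^-4 m².
L = μ₀μᵣN²A/ℓ = (4π×10⁻⁷)(2560)(2310)²(7.140×10^-4)/(0.515) = 23.8 H.
τ = L/R = (23.8)/(397) = 5.9948×10^-2 s.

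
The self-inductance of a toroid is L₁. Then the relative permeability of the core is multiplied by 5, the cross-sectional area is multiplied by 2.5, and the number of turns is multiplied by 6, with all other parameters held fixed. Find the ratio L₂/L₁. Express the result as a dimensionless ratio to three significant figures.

L₂/L₁ = 450

For a toroid, L ∝ μᵣN²A/R.
L₂/L₁ = (5) × (2.5) × (6)^2 = 450.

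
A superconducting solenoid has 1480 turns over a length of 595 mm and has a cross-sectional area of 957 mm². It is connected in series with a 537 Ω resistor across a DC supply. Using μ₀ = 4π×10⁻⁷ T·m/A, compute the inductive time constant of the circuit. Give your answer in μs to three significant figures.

A = 957 mm² = 9.570×10^-4 m².
L = μ₀N²A/ℓ = (4π×10⁻⁷)(1480)²(9.570×10^-4)/(0.595) = 4.427×10^-3 H.
τ = L/R = (4.427×10^-3)/(537) = 8.244×10^-6 s.

τ ≈ 8.24 μs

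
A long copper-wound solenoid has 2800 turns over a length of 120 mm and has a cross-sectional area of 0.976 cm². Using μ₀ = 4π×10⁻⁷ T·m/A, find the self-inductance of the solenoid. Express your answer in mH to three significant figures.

A = 0.976 cm² = 9.760×10^-5 m².
For a long solenoid, L = μ₀N²A/ℓ.
L = (4π×10⁻⁷)(2800)²(9.760×10^-5)/(0.12 m) = 8.013×10^-3 H.

L ≈ 8.01 mH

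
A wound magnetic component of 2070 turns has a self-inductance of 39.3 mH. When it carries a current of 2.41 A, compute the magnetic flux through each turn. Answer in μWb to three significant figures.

From L = NΦ_B/I, the flux per turn is Φ_B = LI/N.
Φ_B = (3.930×10^-2 H)(2.41 A)/2070 = 4.576×10^-5 Wb.

Φ_B ≈ 45.8 μWb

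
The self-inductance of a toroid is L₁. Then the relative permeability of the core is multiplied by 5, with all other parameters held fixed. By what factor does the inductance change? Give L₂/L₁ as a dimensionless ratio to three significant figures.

For a toroid, L ∝ μᵣN²A/R.
L₂/L₁ = (5) = 5.00.

L₂/L₁ = 5.00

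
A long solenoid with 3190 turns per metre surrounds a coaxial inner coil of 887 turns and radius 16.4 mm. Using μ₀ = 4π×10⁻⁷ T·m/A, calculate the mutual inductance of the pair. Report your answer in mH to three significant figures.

The outer solenoid produces a uniform field B₁ = μ₀n₁I₁ across the inner coil,
so the flux linkage is N₂Φ = N₂B₁A₂ = μ₀n₁N₂A₂·I₁, giving M = μ₀n₁N₂A₂.
A₂ = πr² = π(1.640×10^-2 m)² = 8.450×10^-4 m².
M = (4π×10⁻⁷)(3190)(887)(8.450×10^-4) = 3.004×10^-3 H.

M ≈ 3.00 mH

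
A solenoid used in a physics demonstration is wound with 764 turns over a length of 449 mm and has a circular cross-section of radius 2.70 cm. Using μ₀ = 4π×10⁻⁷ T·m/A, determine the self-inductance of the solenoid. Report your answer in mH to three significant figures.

A = πr² = π(2.700×10^-2 m)² = 2.290×10^-3 m².
For a long solenoid, L = μ₀N²A/ℓ.
L = (4π×10⁻⁷)(764)²(2.290×10^-3)/(0.449 m) = 3.741×10^-3 H.

L ≈ 3.74 mH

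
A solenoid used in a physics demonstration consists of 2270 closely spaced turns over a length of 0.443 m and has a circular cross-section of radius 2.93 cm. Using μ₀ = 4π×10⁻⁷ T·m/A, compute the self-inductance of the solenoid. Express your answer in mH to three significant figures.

A = πr² = π(2.930×10^-2 m)² = 2.697×10^-3 m².
For a long solenoid, L = μ₀N²A/ℓ.
L = (4π×10⁻⁷)(2270)²(2.697×10^-3)/(0.443 m) = 3.942×10^-2 H.

L ≈ 39.4 mH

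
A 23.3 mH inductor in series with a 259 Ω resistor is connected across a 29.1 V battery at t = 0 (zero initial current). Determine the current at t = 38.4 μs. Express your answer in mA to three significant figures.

τ = L/R = 2.330×10^-2/259 = 8.996×10^-5 s; final current I_∞ = ε/R = 29.1/259 = 0.1124 A.
I(t) = I_∞(1 − e^(−t/τ)) with t/τ = 0.427.
I = (0.1124)(1 − e^(−0.427)) = 3.904×10^-2 A.

I ≈ 39.0 mA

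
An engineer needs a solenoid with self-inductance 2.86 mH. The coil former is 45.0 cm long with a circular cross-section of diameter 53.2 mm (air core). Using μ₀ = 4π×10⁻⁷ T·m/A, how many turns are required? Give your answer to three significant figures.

A = π(d/2)² = π(2.660×10^-2 m)² = 2.223×10^-3 m².
From L = μ₀N²A/ℓ, N = √(Lℓ / (μ₀A)).
N = √[(2.860×10^-3)(0.45) / ((4π×10⁻⁷)×2.223×10^-3)] = √(4.607×10^5) ≈ 678.8.

N ≈ 679 turns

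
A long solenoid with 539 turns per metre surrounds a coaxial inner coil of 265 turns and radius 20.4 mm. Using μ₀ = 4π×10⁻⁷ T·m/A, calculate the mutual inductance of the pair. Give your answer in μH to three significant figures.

M ≈ 235 μH

The outer solenoid produces a uniform field B₁ = μ₀n₁I₁ across the inner coil,
so the flux linkage is N₂Φ = N₂B₁A₂ = μ₀n₁N₂A₂·I₁, giving M = μ₀n₁N₂A₂.
A₂ = πr² = π(2.040×10^-2 m)² = 1.307×10^-3 m².
M = (4π×10⁻⁷)(539)(265)(1.307×10^-3) = 2.347×10^-4 H.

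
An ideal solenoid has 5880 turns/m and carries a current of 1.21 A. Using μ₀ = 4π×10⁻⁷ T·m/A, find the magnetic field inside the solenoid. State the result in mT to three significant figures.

Inside a long solenoid, B = μ₀nI.
B = (4π×10⁻⁷)(5.880×10^3 m⁻¹)(1.21 A) = 8.941×10^-3 T.

B ≈ 8.94 mT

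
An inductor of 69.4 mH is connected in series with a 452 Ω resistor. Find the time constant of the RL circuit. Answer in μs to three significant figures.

τ ≈ 154 μs

τ = L/R = (6.940×10^-2 H)/(452 Ω) = 1.535×10^-4 s.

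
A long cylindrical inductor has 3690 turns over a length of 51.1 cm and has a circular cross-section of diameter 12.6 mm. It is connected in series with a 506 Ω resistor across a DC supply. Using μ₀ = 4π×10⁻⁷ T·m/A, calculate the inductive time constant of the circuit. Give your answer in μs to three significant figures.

τ ≈ 8.25 μs

A = π(d/2)² = π(6.300×10^-3 m)² = 1.247×10^-4 m².
L = μ₀N²A/ℓ = (4π×10⁻⁷)(3690)²(1.247×10^-4)/(0.511) = 4.175×10^-3 H.
τ = L/R = (4.175×10^-3)/(506) = 8.251×10^-6 s.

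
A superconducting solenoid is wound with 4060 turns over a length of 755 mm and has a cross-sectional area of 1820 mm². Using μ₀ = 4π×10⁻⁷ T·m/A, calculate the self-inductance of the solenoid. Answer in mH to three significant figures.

A = 1820 mm² = 1.820×10^-3 m².
For a long solenoid, L = μ₀N²A/ℓ.
L = (4π×10⁻⁷)(4060)²(1.820×10^-3)/(0.755 m) = 4.993×10^-2 H.

L ≈ 49.9 mH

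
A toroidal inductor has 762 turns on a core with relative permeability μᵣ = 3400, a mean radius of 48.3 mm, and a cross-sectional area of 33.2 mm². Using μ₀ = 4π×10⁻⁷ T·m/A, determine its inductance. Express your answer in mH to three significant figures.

For a thin toroid, L = μ₀μᵣN²A/(2πR).
L = (4π×10⁻⁷)(3400)(762)²(3.320×10^-5) / (2π×4.830×10^-2 m) = 0.2714 H.

L ≈ 271 mH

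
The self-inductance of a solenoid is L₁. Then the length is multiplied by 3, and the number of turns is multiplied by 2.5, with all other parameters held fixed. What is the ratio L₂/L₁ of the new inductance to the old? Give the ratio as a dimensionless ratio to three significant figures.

For a solenoid, L ∝ μᵣN²A/ℓ.
L₂/L₁ = (3)^-1 × (2.5)^2 = 2.08.

L₂/L₁ = 2.08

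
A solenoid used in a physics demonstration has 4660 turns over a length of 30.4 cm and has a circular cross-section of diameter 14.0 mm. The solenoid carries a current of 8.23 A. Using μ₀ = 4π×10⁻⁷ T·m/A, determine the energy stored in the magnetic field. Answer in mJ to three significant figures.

A = π(d/2)² = π(7.000×10^-3 m)² = 1.539×10^-4 m².
L = μ₀N²A/ℓ = (4π×10⁻⁷)(4660)²(1.539×10^-4)/(0.304) = 1.382×10^-2 H.
U = ½LI² = ½(1.382×10^-2)(8.23)² = 0.468 J.

U ≈ 468 mJ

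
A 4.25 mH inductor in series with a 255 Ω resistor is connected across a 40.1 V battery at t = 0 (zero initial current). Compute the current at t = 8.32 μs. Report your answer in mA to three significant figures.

τ = L/R = 4.250×10^-3/255 = 1.667×10^-5 s; final current I_∞ = ε/R = 40.1/255 = 0.1573 A.
I(t) = I_∞(1 − e^(−t/τ)) with t/τ = 0.499.
I = (0.1573)(1 − e^(−0.499)) = 6.180×10^-2 A.

I ≈ 61.8 mA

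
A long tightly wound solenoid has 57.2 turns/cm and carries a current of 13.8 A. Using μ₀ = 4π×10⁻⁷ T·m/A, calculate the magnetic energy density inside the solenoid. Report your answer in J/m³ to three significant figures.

u ≈ 3910 J/m³

B = μ₀nI = (4π×10⁻⁷)(5.720×10^3)(13.8) = 9.919×10^-2 T.
u = B²/(2μ₀) = (9.919×10^-2)²/(2×4π×10⁻⁷) = 3.91498×10^3 J/m³.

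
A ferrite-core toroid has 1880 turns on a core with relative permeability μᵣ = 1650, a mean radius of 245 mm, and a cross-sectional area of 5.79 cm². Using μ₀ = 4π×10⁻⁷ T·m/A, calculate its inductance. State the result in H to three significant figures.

L ≈ 2.76 H

For a thin toroid, L = μ₀μᵣN²A/(2πR).
L = (4π×10⁻⁷)(1650)(1880)²(5.790×10^-4) / (2π×0.245 m) = 2.756 H.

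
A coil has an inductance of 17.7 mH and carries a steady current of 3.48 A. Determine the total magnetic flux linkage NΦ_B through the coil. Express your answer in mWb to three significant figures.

NΦ_B ≈ 61.6 mWb

From L = NΦ_B/I, the flux linkage is NΦ_B = LI.
NΦ_B = (1.770×10^-2 H)(3.48 A) = 6.160×10^-2 Wb.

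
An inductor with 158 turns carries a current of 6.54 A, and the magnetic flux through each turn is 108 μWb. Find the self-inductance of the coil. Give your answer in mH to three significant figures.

L ≈ 2.61 mH

Self-inductance is defined by L = NΦ_B/I (flux linkage over current).
L = (158)(1.080×10^-4 Wb)/(6.54 A) = 2.609×10^-3 H.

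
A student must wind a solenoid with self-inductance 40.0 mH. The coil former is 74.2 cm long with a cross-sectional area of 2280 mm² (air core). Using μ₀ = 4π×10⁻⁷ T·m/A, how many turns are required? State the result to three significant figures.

N ≈ 3220 turns

A = 2280 mm² = 2.280×10^-3 m².
From L = μ₀N²A/ℓ, N = √(Lℓ / (μ₀A)).
N = √[(4.000×10^-2)(0.742) / ((4π×10⁻⁷)×2.280×10^-3)] = √(1.036×10^7) ≈ 3218.5.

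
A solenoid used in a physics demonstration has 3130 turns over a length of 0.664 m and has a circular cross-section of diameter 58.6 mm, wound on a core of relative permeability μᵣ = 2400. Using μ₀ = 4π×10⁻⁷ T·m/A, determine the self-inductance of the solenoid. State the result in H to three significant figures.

A = π(d/2)² = π(2.930×10^-2 m)² = 2.697×10^-3 m².
For a long solenoid, L = μ₀μᵣN²A/ℓ.
L = (4π×10⁻⁷)(2400)(3130)²(2.697×10^-3)/(0.664 m) = 120 H.

L ≈ 120 H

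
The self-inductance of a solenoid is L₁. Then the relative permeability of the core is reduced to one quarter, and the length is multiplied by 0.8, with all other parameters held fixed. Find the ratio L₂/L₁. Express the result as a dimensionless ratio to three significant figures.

L₂/L₁ = 0.313

For a solenoid, L ∝ μᵣN²A/ℓ.
L₂/L₁ = (0.25) × (0.8)^-1 = 0.313.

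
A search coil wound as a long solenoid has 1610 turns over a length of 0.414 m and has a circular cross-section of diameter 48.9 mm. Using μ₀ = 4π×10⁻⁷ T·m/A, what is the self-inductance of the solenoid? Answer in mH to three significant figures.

A = π(d/2)² = π(2.445×10^-2 m)² = 1.878×10^-3 m².
For a long solenoid, L = μ₀N²A/ℓ.
L = (4π×10⁻⁷)(1610)²(1.878×10^-3)/(0.414 m) = 1.478×10^-2 H.

L ≈ 14.8 mH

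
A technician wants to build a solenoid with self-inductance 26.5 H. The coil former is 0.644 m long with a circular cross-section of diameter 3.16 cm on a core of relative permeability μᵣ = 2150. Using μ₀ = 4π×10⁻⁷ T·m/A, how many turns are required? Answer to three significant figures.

A = π(d/2)² = π(1.580×10^-2 m)² = 7.843×10^-4 m².
From L = μ₀μᵣN²A/ℓ, N = √(Lℓ / (μ₀μᵣA)).
N = √[(26.5)(0.644) / ((4π×10⁻⁷)(2150)×7.843×10^-4)] = √(8.054×10^6) ≈ 2838.0.

N ≈ 2840 turns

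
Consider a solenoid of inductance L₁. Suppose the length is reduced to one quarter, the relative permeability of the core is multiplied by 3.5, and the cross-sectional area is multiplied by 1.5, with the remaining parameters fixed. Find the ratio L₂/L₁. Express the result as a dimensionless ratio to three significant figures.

L₂/L₁ = 21.0

For a solenoid, L ∝ μᵣN²A/ℓ.
L₂/L₁ = (0.25)^-1 × (3.5) × (1.5) = 21.0.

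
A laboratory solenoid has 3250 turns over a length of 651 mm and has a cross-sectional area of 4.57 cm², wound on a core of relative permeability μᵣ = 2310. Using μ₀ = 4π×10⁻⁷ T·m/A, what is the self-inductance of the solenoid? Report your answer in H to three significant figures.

A = 4.57 cm² = 4.570×10^-4 m².
For a long solenoid, L = μ₀μᵣN²A/ℓ.
L = (4π×10⁻⁷)(2310)(3250)²(4.570×10^-4)/(0.651 m) = 21.52 H.

L ≈ 21.5 H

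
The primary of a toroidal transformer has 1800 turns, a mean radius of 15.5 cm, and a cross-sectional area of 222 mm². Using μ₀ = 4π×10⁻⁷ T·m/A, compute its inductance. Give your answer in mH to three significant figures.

For a thin toroid, L = μ₀N²A/(2πR).
L = (4π×10⁻⁷)(1800)²(2.220×10^-4) / (2π×0.155 m) = 9.281×10^-4 H.

L ≈ 0.928 mH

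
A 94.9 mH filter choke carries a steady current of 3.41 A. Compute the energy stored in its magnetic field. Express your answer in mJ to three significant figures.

U ≈ 552 mJ

Stored magnetic energy: U = ½LI².
U = ½(9.490×10^-2 H)(3.41 A)² = 0.5518 J.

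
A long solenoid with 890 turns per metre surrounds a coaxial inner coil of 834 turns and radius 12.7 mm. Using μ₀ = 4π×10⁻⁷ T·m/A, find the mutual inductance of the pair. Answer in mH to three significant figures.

M ≈ 0.473 mH

The outer solenoid produces a uniform field B₁ = μ₀n₁I₁ across the inner coil,
so the flux linkage is N₂Φ = N₂B₁A₂ = μ₀n₁N₂A₂·I₁, giving M = μ₀n₁N₂A₂.
A₂ = πr² = π(1.270×10^-2 m)² = 5.067×10^-4 m².
M = (4π×10⁻⁷)(890)(834)(5.067×10^-4) = 4.726×10^-4 H.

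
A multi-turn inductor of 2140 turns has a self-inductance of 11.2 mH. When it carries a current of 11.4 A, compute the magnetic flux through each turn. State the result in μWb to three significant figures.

From L = NΦ_B/I, the flux per turn is Φ_B = LI/N.
Φ_B = (1.120×10^-2 H)(11.4 A)/2140 = 5.966×10^-5 Wb.

Φ_B ≈ 59.7 μWb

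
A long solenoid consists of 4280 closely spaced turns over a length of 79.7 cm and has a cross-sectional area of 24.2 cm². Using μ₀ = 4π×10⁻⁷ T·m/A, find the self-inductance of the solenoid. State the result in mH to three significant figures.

L ≈ 69.9 mH

A = 24.2 cm² = 2.420×10^-3 m².
For a long solenoid, L = μ₀N²A/ℓ.
L = (4π×10⁻⁷)(4280)²(2.420×10^-3)/(0.797 m) = 6.990×10^-2 H.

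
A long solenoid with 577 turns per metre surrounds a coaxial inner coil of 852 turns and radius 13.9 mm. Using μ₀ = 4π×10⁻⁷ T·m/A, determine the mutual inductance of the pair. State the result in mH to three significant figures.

The outer solenoid produces a uniform field B₁ = μ₀n₁I₁ across the inner coil,
so the flux linkage is N₂Φ = N₂B₁A₂ = μ₀n₁N₂A₂·I₁, giving M = μ₀n₁N₂A₂.
A₂ = πr² = π(1.390×10^-2 m)² = 6.070×10^-4 m².
M = (4π×10⁻⁷)(577)(852)(6.070×10^-4) = 3.750×10^-4 H.

M ≈ 0.375 mH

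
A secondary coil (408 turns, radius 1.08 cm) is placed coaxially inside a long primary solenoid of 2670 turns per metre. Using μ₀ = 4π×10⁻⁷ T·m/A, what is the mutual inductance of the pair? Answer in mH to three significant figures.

M ≈ 0.502 mH

The outer solenoid produces a uniform field B₁ = μ₀n₁I₁ across the inner coil,
so the flux linkage is N₂Φ = N₂B₁A₂ = μ₀n₁N₂A₂·I₁, giving M = μ₀n₁N₂A₂.
A₂ = πr² = π(1.080×10^-2 m)² = 3.664×10^-4 m².
M = (4π×10⁻⁷)(2670)(408)(3.664×10^-4) = 5.016×10^-4 H.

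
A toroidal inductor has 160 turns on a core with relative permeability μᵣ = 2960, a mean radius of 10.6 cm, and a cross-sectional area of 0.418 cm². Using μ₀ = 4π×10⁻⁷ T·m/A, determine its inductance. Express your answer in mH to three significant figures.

For a thin toroid, L = μ₀μᵣN²A/(2πR).
L = (4π×10⁻⁷)(2960)(160)²(4.180×10^-5) / (2π×0.106 m) = 5.976×10^-3 H.

L ≈ 5.98 mH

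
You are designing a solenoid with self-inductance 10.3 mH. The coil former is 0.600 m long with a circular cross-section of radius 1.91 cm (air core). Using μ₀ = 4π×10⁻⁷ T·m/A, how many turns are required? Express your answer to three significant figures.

A = πr² = π(1.910×10^-2 m)² = 1.146×10^-3 m².
From L = μ₀N²A/ℓ, N = √(Lℓ / (μ₀A)).
N = √[(1.030×10^-2)(0.6) / ((4π×10⁻⁷)×1.146×10^-3)] = √(4.291×10^6) ≈ 2071.5.

N ≈ 2070 turns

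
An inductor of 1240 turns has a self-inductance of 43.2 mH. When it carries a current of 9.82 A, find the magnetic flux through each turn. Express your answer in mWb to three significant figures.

Φ_B ≈ 0.342 mWb

From L = NΦ_B/I, the flux per turn is Φ_B = LI/N.
Φ_B = (4.320×10^-2 H)(9.82 A)/1240 = 3.421×10^-4 Wb.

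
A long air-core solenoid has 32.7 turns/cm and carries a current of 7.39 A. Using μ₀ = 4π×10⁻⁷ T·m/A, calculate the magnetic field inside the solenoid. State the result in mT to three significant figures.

Inside a long solenoid, B = μ₀nI.
B = (4π×10⁻⁷)(3.270×10^3 m⁻¹)(7.39 A) = 3.037×10^-2 T.

B ≈ 30.4 mT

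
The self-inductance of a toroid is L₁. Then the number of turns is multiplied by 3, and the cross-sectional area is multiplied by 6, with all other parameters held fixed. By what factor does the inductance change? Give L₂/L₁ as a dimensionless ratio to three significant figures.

For a toroid, L ∝ μᵣN²A/R.
L₂/L₁ = (3)^2 × (6) = 54.0.

L₂/L₁ = 54.0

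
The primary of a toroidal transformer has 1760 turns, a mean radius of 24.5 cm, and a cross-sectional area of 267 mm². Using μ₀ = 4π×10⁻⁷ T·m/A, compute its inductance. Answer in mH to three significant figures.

L ≈ 0.675 mH

For a thin toroid, L = μ₀N²A/(2πR).
L = (4π×10⁻⁷)(1760)²(2.670×10^-4) / (2π×0.245 m) = 6.752×10^-4 H.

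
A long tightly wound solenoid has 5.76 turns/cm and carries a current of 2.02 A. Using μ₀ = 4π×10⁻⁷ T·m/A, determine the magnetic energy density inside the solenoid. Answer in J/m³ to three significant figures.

u ≈ 0.851 J/m³

B = μ₀nI = (4π×10⁻⁷)(576)(2.02) = 1.462×10^-3 T.
u = B²/(2μ₀) = (1.462×10^-3)²/(2×4π×10⁻⁷) = 0.8506 J/m³.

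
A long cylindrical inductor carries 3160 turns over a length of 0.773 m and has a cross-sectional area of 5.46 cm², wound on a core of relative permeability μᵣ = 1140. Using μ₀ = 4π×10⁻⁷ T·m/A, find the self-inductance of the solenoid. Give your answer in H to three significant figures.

A = 5.46 cm² = 5.460×10^-4 m².
For a long solenoid, L = μ₀μᵣN²A/ℓ.
L = (4π×10⁻⁷)(1140)(3160)²(5.460×10^-4)/(0.773 m) = 10.1 H.

L ≈ 10.1 H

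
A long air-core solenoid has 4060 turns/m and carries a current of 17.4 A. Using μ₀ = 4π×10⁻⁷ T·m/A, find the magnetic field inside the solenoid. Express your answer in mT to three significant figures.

Inside a long solenoid, B = μ₀nI.
B = (4π×10⁻⁷)(4.060×10^3 m⁻¹)(17.4 A) = 8.877×10^-2 T.

B ≈ 88.8 mT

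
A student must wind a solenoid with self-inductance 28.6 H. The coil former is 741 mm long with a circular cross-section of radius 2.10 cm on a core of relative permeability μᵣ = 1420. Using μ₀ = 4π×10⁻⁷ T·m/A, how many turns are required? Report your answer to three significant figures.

N ≈ 2930 turns

A = πr² = π(2.100×10^-2 m)² = 1.385×10^-3 m².
From L = μ₀μᵣN²A/ℓ, N = √(Lℓ / (μ₀μᵣA)).
N = √[(28.6)(0.741) / ((4π×10⁻⁷)(1420)×1.385×10^-3)] = √(8.572×10^6) ≈ 2927.8.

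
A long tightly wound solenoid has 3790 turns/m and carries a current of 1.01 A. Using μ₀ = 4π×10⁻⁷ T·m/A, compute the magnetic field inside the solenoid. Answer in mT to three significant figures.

Inside a long solenoid, B = μ₀nI.
B = (4π×10⁻⁷)(3.790×10^3 m⁻¹)(1.01 A) = 4.810×10^-3 T.

B ≈ 4.81 mT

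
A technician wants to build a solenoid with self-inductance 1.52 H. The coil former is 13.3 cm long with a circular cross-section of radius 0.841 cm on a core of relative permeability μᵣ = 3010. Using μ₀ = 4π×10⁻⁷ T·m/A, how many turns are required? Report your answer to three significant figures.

N ≈ 490 turns

A = πr² = π(8.410×10^-3 m)² = 2.222×10^-4 m².
From L = μ₀μᵣN²A/ℓ, N = √(Lℓ / (μ₀μᵣA)).
N = √[(1.52)(0.133) / ((4π×10⁻⁷)(3010)×2.222×10^-4)] = √(2.405×10^5) ≈ 490.4.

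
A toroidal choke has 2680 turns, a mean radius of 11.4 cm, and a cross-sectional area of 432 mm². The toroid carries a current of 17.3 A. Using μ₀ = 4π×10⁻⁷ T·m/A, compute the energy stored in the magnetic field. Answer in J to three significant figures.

U ≈ 0.815 J

L = μ₀N²A/(2πR) = (4π×10⁻⁷)(2680)²(4.320×10^-4)/(2π×0.114) = 5.444×10^-3 H.
U = ½LI² = ½(5.444×10^-3)(17.3)² = 0.8146 J.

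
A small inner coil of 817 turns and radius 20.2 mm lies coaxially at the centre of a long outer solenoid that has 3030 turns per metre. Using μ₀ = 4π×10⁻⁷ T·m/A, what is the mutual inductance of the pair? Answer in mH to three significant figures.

M ≈ 3.99 mH

The outer solenoid produces a uniform field B₁ = μ₀n₁I₁ across the inner coil,
so the flux linkage is N₂Φ = N₂B₁A₂ = μ₀n₁N₂A₂·I₁, giving M = μ₀n₁N₂A₂.
A₂ = πr² = π(2.020×10^-2 m)² = 1.282×10^-3 m².
M = (4π×10⁻⁷)(3030)(817)(1.282×10^-3) = 3.988×10^-3 H.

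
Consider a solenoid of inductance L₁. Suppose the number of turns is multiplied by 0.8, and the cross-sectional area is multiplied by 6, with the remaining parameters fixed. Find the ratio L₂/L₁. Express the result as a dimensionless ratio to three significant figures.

L₂/L₁ = 3.84

For a solenoid, L ∝ μᵣN²A/ℓ.
L₂/L₁ = (0.8)^2 × (6) = 3.84.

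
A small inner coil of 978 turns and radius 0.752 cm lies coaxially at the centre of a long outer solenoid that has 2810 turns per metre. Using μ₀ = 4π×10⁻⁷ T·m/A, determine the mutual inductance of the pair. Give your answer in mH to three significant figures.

M ≈ 0.614 mH

The outer solenoid produces a uniform field B₁ = μ₀n₁I₁ across the inner coil,
so the flux linkage is N₂Φ = N₂B₁A₂ = μ₀n₁N₂A₂·I₁, giving M = μ₀n₁N₂A₂.
A₂ = πr² = π(7.520×10^-3 m)² = 1.777×10^-4 m².
M = (4π×10⁻⁷)(2810)(978)(1.777×10^-4) = 6.135×10^-4 H.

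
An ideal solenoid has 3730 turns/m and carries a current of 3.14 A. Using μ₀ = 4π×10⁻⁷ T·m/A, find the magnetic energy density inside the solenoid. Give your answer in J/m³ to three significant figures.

B = μ₀nI = (4π×10⁻⁷)(3.730×10^3)(3.14) = 1.472×10^-2 T.
u = B²/(2μ₀) = (1.472×10^-2)²/(2×4π×10⁻⁷) = 86.19 J/m³.

u ≈ 86.2 J/m³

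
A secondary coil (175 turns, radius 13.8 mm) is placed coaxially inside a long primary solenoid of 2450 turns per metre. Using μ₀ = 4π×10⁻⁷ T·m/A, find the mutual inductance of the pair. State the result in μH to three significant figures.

The outer solenoid produces a uniform field B₁ = μ₀n₁I₁ across the inner coil,
so the flux linkage is N₂Φ = N₂B₁A₂ = μ₀n₁N₂A₂·I₁, giving M = μ₀n₁N₂A₂.
A₂ = πr² = π(1.380×10^-2 m)² = 5.983×10^-4 m².
M = (4π×10⁻⁷)(2450)(175)(5.983×10^-4) = 3.223×10^-4 H.

M ≈ 322 μH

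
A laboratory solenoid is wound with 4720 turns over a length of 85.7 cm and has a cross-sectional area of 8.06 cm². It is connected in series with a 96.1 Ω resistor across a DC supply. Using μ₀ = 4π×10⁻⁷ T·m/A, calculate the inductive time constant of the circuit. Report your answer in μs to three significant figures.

τ ≈ 274 μs

A = 8.06 cm² = 8.060×10^-4 m².
L = μ₀N²A/ℓ = (4π×10⁻⁷)(4720)²(8.060×10^-4)/(0.857) = 2.633×10^-2 H.
τ = L/R = (2.633×10^-2)/(96.1) = 2.740×10^-4 s.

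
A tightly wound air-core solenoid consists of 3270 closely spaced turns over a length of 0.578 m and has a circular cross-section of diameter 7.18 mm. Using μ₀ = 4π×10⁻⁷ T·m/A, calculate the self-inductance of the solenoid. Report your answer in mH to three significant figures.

L ≈ 0.941 mH

A = π(d/2)² = π(3.590×10^-3 m)² = 4.049×10^-5 m².
For a long solenoid, L = μ₀N²A/ℓ.
L = (4π×10⁻⁷)(3270)²(4.049×10^-5)/(0.578 m) = 9.413×10^-4 H.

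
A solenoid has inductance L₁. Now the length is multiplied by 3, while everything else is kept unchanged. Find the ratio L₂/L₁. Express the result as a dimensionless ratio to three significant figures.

For a solenoid, L ∝ μᵣN²A/ℓ.
L₂/L₁ = (3)^-1 = 0.333.

L₂/L₁ = 0.333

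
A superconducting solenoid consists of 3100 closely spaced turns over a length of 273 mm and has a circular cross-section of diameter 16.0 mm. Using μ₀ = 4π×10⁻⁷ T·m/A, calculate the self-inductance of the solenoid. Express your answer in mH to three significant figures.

A = π(d/2)² = π(8.000×10^-3 m)² = 2.011×10^-4 m².
For a long solenoid, L = μ₀N²A/ℓ.
L = (4π×10⁻⁷)(3100)²(2.011×10^-4)/(0.273 m) = 8.894×10^-3 H.

L ≈ 8.89 mH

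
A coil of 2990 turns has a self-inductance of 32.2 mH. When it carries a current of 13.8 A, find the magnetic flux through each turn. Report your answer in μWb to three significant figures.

Φ_B ≈ 149 μWb

From L = NΦ_B/I, the flux per turn is Φ_B = LI/N.
Φ_B = (3.220×10^-2 H)(13.8 A)/2990 = 1.486×10^-4 Wb.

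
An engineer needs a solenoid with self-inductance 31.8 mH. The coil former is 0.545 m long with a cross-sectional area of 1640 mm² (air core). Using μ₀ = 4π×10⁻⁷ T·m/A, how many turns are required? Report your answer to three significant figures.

A = 1640 mm² = 1.640×10^-3 m².
From L = μ₀N²A/ℓ, N = √(Lℓ / (μ₀A)).
N = √[(3.180×10^-2)(0.545) / ((4π×10⁻⁷)×1.640×10^-3)] = √(8.409×10^6) ≈ 2899.9.

N ≈ 2900 turns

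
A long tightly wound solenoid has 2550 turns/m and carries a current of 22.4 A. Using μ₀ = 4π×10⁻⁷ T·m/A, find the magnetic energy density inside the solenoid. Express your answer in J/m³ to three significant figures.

u ≈ 2050 J/m³

B = μ₀nI = (4π×10⁻⁷)(2.550×10^3)(22.4) = 7.178×10^-2 T.
u = B²/(2μ₀) = (7.178×10^-2)²/(2×4π×10⁻⁷) = 2.050×10^3 J/m³.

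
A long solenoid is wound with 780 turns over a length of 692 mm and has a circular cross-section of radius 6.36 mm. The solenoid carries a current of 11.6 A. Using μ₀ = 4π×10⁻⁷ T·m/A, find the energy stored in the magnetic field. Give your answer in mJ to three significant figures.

A = πr² = π(6.360×10^-3 m)² = 1.271×10^-4 m².
L = μ₀N²A/ℓ = (4π×10⁻⁷)(780)²(1.271×10^-4)/(0.692) = 1.404×10^-4 H.
U = ½LI² = ½(1.404×10^-4)(11.6)² = 9.446×10^-3 J.

U ≈ 9.45 mJ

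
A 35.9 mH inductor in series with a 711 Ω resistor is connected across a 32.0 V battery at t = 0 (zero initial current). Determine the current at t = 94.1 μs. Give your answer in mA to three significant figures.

I ≈ 38.0 mA

τ = L/R = 3.590×10^-2/711 = 5.049×10^-5 s; final current I_∞ = ε/R = 32.0/711 = 4.501×10^-2 A.
I(t) = I_∞(1 − e^(−t/τ)) with t/τ = 1.864.
I = (4.501×10^-2)(1 − e^(−1.864)) = 3.803×10^-2 A.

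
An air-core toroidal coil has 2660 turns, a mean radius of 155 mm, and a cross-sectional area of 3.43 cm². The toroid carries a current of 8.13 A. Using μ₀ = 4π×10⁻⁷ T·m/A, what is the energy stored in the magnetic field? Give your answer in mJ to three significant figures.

L = μ₀N²A/(2πR) = (4π×10⁻⁷)(2660)²(3.430×10^-4)/(2π×0.155) = 3.132×10^-3 H.
U = ½LI² = ½(3.132×10^-3)(8.13)² = 0.10349 J.

U ≈ 103 mJ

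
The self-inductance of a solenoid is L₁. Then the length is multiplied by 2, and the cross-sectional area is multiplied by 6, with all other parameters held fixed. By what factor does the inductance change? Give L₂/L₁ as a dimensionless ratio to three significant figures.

L₂/L₁ = 3.00

For a solenoid, L ∝ μᵣN²A/ℓ.
L₂/L₁ = (2)^-1 × (6) = 3.00.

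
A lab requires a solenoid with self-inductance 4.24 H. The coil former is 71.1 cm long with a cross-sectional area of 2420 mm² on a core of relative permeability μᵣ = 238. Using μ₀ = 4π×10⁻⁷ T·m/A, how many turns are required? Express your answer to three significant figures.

A = 2420 mm² = 2.420×10^-3 m².
From L = μ₀μᵣN²A/ℓ, N = √(Lℓ / (μ₀μᵣA)).
N = √[(4.24)(0.711) / ((4π×10⁻⁷)(238)×2.420×10^-3)] = √(4.165×10^6) ≈ 2040.9.

N ≈ 2040 turns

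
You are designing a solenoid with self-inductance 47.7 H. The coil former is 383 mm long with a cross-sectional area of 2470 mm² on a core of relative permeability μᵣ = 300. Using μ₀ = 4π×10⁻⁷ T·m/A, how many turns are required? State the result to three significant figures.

N ≈ 4430 turns

A = 2470 mm² = 2.470×10^-3 m².
From L = μ₀μᵣN²A/ℓ, N = √(Lℓ / (μ₀μᵣA)).
N = √[(47.7)(0.383) / ((4π×10⁻⁷)(300)×2.470×10^-3)] = √(1.962×10^7) ≈ 4429.4.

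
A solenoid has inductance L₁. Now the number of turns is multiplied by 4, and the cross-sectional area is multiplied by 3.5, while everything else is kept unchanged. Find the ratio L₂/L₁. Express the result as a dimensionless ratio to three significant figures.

L₂/L₁ = 56.0

For a solenoid, L ∝ μᵣN²A/ℓ.
L₂/L₁ = (4)^2 × (3.5) = 56.0.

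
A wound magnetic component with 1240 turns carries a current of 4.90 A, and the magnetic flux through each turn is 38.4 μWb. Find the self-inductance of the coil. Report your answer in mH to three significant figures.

Self-inductance is defined by L = NΦ_B/I (flux linkage over current).
L = (1240)(3.840×10^-5 Wb)/(4.90 A) = 9.718×10^-3 H.

L ≈ 9.72 mH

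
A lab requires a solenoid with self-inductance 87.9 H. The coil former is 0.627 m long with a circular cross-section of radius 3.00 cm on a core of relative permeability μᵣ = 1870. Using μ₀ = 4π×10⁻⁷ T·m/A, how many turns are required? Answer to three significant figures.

N ≈ 2880 turns

A = πr² = π(3.000×10^-2 m)² = 2.827×10^-3 m².
From L = μ₀μᵣN²A/ℓ, N = √(Lℓ / (μ₀μᵣA)).
N = √[(87.9)(0.627) / ((4π×10⁻⁷)(1870)×2.827×10^-3)] = √(8.2949×10^6) ≈ 2880.1.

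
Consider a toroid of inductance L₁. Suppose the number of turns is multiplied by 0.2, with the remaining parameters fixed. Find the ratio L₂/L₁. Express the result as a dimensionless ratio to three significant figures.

L₂/L₁ = 0.0400

For a toroid, L ∝ μᵣN²A/R.
L₂/L₁ = (0.2)^2 = 0.0400.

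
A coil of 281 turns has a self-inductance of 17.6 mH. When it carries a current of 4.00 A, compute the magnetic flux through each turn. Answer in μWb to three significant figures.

From L = NΦ_B/I, the flux per turn is Φ_B = LI/N.
Φ_B = (1.760×10^-2 H)(4.00 A)/281 = 2.505×10^-4 Wb.

Φ_B ≈ 251 μWb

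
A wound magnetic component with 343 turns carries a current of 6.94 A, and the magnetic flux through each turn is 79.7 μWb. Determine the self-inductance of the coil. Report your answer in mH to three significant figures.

Self-inductance is defined by L = NΦ_B/I (flux linkage over current).
L = (343)(7.970×10^-5 Wb)/(6.94 A) = 3.939×10^-3 H.

L ≈ 3.94 mH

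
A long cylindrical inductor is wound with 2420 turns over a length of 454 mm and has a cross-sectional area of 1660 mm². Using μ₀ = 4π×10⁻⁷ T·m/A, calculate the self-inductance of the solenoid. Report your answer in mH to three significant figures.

A = 1660 mm² = 1.660×10^-3 m².
For a long solenoid, L = μ₀N²A/ℓ.
L = (4π×10⁻⁷)(2420)²(1.660×10^-3)/(0.454 m) = 2.691×10^-2 H.

L ≈ 26.9 mH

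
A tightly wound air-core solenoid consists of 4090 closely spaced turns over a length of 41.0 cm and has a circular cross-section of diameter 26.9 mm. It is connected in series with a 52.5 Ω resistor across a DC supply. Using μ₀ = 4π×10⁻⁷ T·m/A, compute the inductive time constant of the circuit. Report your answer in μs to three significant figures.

τ ≈ 555 μs

A = π(d/2)² = π(1.345×10^-2 m)² = 5.683×10^-4 m².
L = μ₀N²A/ℓ = (4π×10⁻⁷)(4090)²(5.683×10^-4)/(0.41) = 2.914×10^-2 H.
τ = L/R = (2.914×10^-2)/(52.5) = 5.550×10^-4 s.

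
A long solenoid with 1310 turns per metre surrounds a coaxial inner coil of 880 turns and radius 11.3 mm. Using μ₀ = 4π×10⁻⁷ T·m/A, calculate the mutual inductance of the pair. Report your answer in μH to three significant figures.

The outer solenoid produces a uniform field B₁ = μ₀n₁I₁ across the inner coil,
so the flux linkage is N₂Φ = N₂B₁A₂ = μ₀n₁N₂A₂·I₁, giving M = μ₀n₁N₂A₂.
A₂ = πr² = π(1.130×10^-2 m)² = 4.011×10^-4 m².
M = (4π×10⁻⁷)(1310)(880)(4.011×10^-4) = 5.811×10^-4 H.

M ≈ 581 μH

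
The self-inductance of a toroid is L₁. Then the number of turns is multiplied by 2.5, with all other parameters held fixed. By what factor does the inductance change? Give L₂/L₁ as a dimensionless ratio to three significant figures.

L₂/L₁ = 6.25

For a toroid, L ∝ μᵣN²A/R.
L₂/L₁ = (2.5)^2 = 6.25.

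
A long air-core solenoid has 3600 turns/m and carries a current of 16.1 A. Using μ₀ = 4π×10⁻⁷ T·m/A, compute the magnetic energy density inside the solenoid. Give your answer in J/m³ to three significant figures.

u ≈ 2110 J/m³

B = μ₀nI = (4π×10⁻⁷)(3.600×10^3)(16.1) = 7.283×10^-2 T.
u = B²/(2μ₀) = (7.283×10^-2)²/(2×4π×10⁻⁷) = 2.111×10^3 J/m³.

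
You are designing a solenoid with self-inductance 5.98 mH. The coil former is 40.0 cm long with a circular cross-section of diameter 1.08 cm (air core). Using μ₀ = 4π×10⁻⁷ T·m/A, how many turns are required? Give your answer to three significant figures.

N ≈ 4560 turns

A = π(d/2)² = π(5.400×10^-3 m)² = 9.161×10^-5 m².
From L = μ₀N²A/ℓ, N = √(Lℓ / (μ₀A)).
N = √[(5.980×10^-3)(0.4) / ((4π×10⁻⁷)×9.161×10^-5)] = √(2.078×10^7) ≈ 4558.3.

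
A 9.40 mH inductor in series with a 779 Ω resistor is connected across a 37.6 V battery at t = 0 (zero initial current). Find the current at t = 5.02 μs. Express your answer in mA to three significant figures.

τ = L/R = 9.400×10^-3/779 = 1.207×10^-5 s; final current I_∞ = ε/R = 37.6/779 = 4.827×10^-2 A.
I(t) = I_∞(1 − e^(−t/τ)) with t/τ = 0.416.
I = (4.827×10^-2)(1 − e^(−0.416)) = 1.643×10^-2 A.

I ≈ 16.4 mA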